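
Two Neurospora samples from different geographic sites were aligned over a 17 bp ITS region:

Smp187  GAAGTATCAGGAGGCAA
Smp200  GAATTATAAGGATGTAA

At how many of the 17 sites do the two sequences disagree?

4

Differing sites — 4:G/T; 8:C/A; 13:G/T; 15:C/T.
That gives 4 mismatches out of 17 aligned sites, so the Hamming distance is 4.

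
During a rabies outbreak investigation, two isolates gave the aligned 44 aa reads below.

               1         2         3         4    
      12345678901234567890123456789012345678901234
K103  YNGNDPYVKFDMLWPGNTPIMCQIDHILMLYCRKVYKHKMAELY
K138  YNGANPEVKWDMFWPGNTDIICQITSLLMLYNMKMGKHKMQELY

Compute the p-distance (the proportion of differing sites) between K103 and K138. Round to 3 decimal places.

0.341

Differing sites — 4:N/A; 5:D/N; 7:Y/E; 10:F/W; 13:L/F; 19:P/D; 21:M/I; 25:D/T; 26:H/S; 27:I/L; 32:C/N; 33:R/M; 35:V/M; 36:Y/G; 41:A/Q.
There are 15 differences over 44 sites, so p = 15/44 = 0.341.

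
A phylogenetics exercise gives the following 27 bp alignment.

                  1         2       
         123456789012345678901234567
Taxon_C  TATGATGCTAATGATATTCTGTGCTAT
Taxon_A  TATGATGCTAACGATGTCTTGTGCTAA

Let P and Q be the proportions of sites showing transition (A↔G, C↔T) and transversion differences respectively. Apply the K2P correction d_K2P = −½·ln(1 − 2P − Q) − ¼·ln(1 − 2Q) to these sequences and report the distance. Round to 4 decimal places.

0.2220

Mismatches occur at site 12 (T→C, transition), site 16 (A→G, transition), site 18 (T→C, transition), site 19 (C→T, transition), site 27 (T→A, transversion).
Of the 5 differences, 4 transitions and 1 transversion over 27 sites: P = 4/27 = 0.148148, Q = 1/27 = 0.037037.
d = −0.5·ln(0.666667) − 0.25·ln(0.925926) = −0.5·(-0.405465) − 0.25·(-0.076961) = 0.2220.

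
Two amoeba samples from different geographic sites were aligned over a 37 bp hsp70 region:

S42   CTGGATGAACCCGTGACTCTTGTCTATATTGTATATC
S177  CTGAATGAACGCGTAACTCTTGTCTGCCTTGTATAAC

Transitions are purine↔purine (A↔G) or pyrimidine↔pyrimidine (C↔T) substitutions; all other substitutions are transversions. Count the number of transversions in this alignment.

Mismatches occur at site 4 (G↔A, transition), site 11 (C↔G, transversion), site 15 (G↔A, transition), site 26 (A↔G, transition), site 27 (T↔C, transition), site 28 (A↔C, transversion), site 36 (T↔A, transversion).
Of the 7 differences, 4 transitions and 3 transversions, so the answer is 3.

3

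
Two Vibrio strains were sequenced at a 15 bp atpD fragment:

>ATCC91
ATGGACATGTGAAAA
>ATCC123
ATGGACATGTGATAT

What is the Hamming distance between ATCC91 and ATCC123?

2

Differing sites — 13:A/T; 15:A/T.
That gives 2 mismatches out of 15 aligned sites, so the Hamming distance is 2.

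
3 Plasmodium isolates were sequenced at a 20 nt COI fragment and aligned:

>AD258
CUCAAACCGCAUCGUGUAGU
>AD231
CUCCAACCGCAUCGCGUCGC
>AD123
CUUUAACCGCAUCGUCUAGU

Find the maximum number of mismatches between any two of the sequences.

Pairwise Hamming distances:
  AD258 vs AD231: 4
  AD258 vs AD123: 3
  AD231 vs AD123: 6
The largest is 6, between AD231 and AD123.

6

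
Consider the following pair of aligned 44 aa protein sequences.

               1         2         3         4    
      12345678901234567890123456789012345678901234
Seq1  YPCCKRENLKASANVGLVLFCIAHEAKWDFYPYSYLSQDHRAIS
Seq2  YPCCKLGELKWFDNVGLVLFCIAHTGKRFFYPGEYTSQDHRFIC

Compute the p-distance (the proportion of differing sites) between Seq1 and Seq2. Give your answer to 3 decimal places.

0.341

Differing sites — 6:R/L; 7:E/G; 8:N/E; 11:A/W; 12:S/F; 13:A/D; 25:E/T; 26:A/G; 28:W/R; 29:D/F; 33:Y/G; 34:S/E; 36:L/T; 42:A/F; 44:S/C.
There are 15 differences over 44 sites, so p = 15/44 = 0.341.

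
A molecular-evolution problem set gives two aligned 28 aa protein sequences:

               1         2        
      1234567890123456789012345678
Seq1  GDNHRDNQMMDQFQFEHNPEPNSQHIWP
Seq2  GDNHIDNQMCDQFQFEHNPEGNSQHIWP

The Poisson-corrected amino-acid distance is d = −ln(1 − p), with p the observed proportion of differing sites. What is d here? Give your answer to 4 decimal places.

0.1133

The sequences differ at positions 5 (R/I), 10 (M/C), 21 (P/G).
p = 3/28 = 0.107143.
d = −ln(1 − 0.107143) = −ln(0.892857) = 0.1133.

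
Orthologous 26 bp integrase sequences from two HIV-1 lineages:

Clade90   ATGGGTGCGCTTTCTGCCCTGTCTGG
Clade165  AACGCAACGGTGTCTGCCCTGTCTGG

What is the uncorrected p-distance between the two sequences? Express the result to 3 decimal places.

Differing sites — 2:T/A; 3:G/C; 5:G/C; 6:T/A; 7:G/A; 10:C/G; 12:T/G.
There are 7 differences over 26 sites, so p = 7/26 = 0.269.

0.269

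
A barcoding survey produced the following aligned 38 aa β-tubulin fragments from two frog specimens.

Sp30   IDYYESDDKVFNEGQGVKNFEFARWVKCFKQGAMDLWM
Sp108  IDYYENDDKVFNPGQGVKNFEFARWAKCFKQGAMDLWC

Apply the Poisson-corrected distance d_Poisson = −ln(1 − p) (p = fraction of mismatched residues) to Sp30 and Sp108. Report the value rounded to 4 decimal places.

Differing sites — 6:S/N; 13:E/P; 26:V/A; 38:M/C.
p = 4/38 = 0.105263.
d = −ln(1 − 0.105263) = −ln(0.894737) = 0.1112.

0.1112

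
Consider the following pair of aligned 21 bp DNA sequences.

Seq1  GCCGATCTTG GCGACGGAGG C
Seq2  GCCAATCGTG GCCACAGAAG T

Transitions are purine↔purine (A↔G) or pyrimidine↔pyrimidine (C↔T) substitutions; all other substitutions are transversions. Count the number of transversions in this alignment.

Mismatches occur at site 4 (G→A, transition), site 8 (T→G, transversion), site 13 (G→C, transversion), site 16 (G→A, transition), site 19 (G→A, transition), site 21 (C→T, transition).
Of the 6 differences, 4 transitions and 2 transversions, so the answer is 2.

2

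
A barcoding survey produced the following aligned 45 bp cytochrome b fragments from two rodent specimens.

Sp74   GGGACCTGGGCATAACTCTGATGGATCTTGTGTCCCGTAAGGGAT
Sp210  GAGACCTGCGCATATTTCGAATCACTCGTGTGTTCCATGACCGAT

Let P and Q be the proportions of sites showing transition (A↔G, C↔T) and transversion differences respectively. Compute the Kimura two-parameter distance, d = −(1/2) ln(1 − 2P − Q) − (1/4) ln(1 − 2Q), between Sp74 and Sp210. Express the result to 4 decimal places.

0.4454

The sequences differ at positions 2 (G/A, transition), 9 (G/C, transversion), 15 (A/T, transversion), 16 (C/T, transition), 19 (T/G, transversion), 20 (G/A, transition), 23 (G/C, transversion), 24 (G/A, transition), 25 (A/C, transversion), 28 (T/G, transversion), 34 (C/T, transition), 37 (G/A, transition), 39 (A/G, transition), 41 (G/C, transversion), 42 (G/C, transversion).
Of the 15 differences, 7 transitions and 8 transversions over 45 sites: P = 7/45 = 0.155556, Q = 8/45 = 0.177778.
d = −0.5·ln(0.511110) − 0.25·ln(0.644444) = −0.5·(-0.671170) − 0.25·(-0.439367) = 0.4454.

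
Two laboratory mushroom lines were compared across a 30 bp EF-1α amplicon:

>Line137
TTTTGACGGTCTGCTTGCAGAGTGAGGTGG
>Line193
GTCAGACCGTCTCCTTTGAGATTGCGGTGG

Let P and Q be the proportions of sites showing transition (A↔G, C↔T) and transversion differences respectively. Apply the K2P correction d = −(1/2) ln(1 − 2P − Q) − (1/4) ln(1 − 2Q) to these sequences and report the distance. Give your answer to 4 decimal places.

0.3933

The sequences differ at positions 1 (T/G, transversion), 3 (T/C, transition), 4 (T/A, transversion), 8 (G/C, transversion), 13 (G/C, transversion), 17 (G/T, transversion), 18 (C/G, transversion), 22 (G/T, transversion), 25 (A/C, transversion).
Of the 9 differences, 1 transition and 8 transversions over 30 sites: P = 1/30 = 0.033333, Q = 8/30 = 0.266667.
d = −0.5·ln(0.666667) − 0.25·ln(0.466666) = −0.5·(-0.405465) − 0.25·(-0.762141) = 0.3933.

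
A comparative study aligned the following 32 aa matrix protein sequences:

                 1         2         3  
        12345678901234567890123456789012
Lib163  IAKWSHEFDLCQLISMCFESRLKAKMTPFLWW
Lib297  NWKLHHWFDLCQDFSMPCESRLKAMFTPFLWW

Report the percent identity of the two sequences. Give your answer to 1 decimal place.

65.6%

Mismatches occur at site 1 (I/N), site 2 (A/W), site 4 (W/L), site 5 (S/H), site 7 (E/W), site 13 (L/D), site 14 (I/F), site 17 (C/P), site 18 (F/C), site 25 (K/M), site 26 (M/F).
21 of the 32 sites match, so the percent identity is 21/32 × 100 = 65.6%.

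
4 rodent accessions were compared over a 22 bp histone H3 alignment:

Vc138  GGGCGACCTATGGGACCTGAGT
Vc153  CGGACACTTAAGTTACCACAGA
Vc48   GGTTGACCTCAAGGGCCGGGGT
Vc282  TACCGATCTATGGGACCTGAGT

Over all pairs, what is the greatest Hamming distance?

14

Pairwise Hamming distances:
  Vc138 vs Vc153: 10
  Vc138 vs Vc48: 8
  Vc138 vs Vc282: 4
  Vc153 vs Vc48: 14
  Vc153 vs Vc282: 13
  Vc48 vs Vc282: 11
The largest is 14, between Vc153 and Vc48.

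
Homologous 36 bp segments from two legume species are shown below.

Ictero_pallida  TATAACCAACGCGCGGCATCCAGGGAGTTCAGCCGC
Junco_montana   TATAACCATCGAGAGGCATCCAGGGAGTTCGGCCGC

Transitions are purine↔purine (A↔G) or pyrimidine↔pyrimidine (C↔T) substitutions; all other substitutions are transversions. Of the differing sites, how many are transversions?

3

Mismatches occur at site 9 (A↔T, transversion), site 12 (C↔A, transversion), site 14 (C↔A, transversion), site 31 (A↔G, transition).
Of the 4 differences, 1 transition and 3 transversions, so the answer is 3.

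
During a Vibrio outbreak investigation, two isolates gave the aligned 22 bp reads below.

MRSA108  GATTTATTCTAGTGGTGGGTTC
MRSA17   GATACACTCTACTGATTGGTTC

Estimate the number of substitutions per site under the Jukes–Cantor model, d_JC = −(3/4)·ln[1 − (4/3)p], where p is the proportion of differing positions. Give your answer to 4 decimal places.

0.3390

Differing sites — 4:T/A; 5:T/C; 7:T/C; 12:G/C; 15:G/A; 17:G/T.
p = 6/22 = 0.272727.
d = −0.75 · ln(1 − (4/3)·0.272727) = −0.75 · ln(0.636364) = −0.75 · (-0.451985) = 0.3390.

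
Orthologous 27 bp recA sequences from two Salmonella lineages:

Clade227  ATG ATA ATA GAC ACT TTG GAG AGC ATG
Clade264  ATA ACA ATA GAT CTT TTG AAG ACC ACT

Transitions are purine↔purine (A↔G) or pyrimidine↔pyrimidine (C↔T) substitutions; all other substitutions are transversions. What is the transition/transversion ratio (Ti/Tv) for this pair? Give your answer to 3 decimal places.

Differing sites — 3:G/A (Ti); 5:T/C (Ti); 12:C/T (Ti); 13:A/C (Tv); 14:C/T (Ti); 19:G/A (Ti); 23:G/C (Tv); 26:T/C (Ti); 27:G/T (Tv).
Of the 9 differences, 6 transitions and 3 transversions, so Ti/Tv = 6/3 = 2.000.

2.000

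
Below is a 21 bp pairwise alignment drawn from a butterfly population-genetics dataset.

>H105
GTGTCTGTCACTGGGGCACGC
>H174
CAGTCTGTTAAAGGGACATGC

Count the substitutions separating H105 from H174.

7

Mismatches occur at site 1 (G/C), site 2 (T/A), site 9 (C/T), site 11 (C/A), site 12 (T/A), site 16 (G/A), site 19 (C/T).
That gives 7 mismatches out of 21 aligned sites, so the Hamming distance is 7.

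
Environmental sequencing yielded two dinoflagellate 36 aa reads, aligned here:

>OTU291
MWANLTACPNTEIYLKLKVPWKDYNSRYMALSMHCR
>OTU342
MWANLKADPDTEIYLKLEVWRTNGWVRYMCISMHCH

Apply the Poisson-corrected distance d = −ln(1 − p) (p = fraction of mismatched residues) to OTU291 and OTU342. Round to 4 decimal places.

0.4925

Differing sites — 6:T/K; 8:C/D; 10:N/D; 18:K/E; 20:P/W; 21:W/R; 22:K/T; 23:D/N; 24:Y/G; 25:N/W; 26:S/V; 30:A/C; 31:L/I; 36:R/H.
p = 14/36 = 0.388889.
d = −ln(1 − 0.388889) = −ln(0.611111) = 0.4925.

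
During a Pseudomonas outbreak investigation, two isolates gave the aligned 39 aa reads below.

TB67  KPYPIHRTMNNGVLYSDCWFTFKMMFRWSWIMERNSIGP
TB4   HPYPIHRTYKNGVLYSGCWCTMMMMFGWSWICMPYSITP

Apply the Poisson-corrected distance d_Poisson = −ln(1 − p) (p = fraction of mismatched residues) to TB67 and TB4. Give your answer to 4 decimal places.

0.4055

The sequences differ at positions 1 (K/H), 9 (M/Y), 10 (N/K), 17 (D/G), 20 (F/C), 22 (F/M), 23 (K/M), 27 (R/G), 32 (M/C), 33 (E/M), 34 (R/P), 35 (N/Y), 38 (G/T).
p = 13/39 = 0.333333.
d = −ln(1 − 0.333333) = −ln(0.666667) = 0.4055.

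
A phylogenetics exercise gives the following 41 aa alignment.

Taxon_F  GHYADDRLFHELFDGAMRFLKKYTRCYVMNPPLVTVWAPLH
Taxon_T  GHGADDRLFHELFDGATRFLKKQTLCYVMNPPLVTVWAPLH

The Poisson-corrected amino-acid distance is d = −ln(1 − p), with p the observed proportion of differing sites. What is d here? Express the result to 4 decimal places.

Differing sites — 3:Y/G; 17:M/T; 23:Y/Q; 25:R/L.
p = 4/41 = 0.097561.
d = −ln(1 − 0.097561) = −ln(0.902439) = 0.1027.

0.1027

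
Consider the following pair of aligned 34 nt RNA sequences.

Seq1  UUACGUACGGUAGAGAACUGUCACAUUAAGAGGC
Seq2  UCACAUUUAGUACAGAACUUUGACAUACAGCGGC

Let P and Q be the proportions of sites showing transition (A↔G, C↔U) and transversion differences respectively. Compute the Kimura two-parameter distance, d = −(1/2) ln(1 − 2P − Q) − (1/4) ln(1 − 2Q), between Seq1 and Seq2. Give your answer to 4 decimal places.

Differing sites — 2:U/C (Ti); 5:G/A (Ti); 7:A/U (Tv); 8:C/U (Ti); 9:G/A (Ti); 13:G/C (Tv); 20:G/U (Tv); 22:C/G (Tv); 27:U/A (Tv); 28:A/C (Tv); 31:A/C (Tv).
Of the 11 differences, 4 transitions and 7 transversions over 34 sites: P = 4/34 = 0.117647, Q = 7/34 = 0.205882.
d = −0.5·ln(0.558824) − 0.25·ln(0.588236) = −0.5·(-0.581921) − 0.25·(-0.530627) = 0.4236.

0.4236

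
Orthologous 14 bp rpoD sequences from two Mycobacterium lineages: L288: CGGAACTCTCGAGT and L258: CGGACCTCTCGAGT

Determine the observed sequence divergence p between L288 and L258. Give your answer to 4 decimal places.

Differing sites — 5:A/C.
There are 1 differences over 14 sites, so p = 1/14 = 0.0714.

0.0714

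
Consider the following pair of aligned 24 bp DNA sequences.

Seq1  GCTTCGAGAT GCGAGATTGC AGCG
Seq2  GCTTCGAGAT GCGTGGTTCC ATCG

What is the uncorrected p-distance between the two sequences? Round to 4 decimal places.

0.1667

Differing sites — 14:A/T; 16:A/G; 19:G/C; 22:G/T.
There are 4 differences over 24 sites, so p = 4/24 = 0.1667.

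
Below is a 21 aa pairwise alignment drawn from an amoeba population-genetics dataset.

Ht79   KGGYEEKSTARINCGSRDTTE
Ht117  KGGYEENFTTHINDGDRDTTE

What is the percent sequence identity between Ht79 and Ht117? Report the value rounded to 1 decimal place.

The sequences differ at positions 7 (K/N), 8 (S/F), 10 (A/T), 11 (R/H), 14 (C/D), 16 (S/D).
15 of the 21 sites match, so the percent identity is 15/21 × 100 = 71.4%.

71.4%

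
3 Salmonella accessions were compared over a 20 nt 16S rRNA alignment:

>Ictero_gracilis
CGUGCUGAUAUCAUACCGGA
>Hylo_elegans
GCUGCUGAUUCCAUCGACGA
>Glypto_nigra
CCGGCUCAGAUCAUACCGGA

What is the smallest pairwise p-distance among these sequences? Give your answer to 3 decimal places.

0.200

Pairwise Hamming distances:
  Ictero_gracilis vs Hylo_elegans: 8
  Ictero_gracilis vs Glypto_nigra: 4
  Hylo_elegans vs Glypto_nigra: 10
The smallest is 4 mismatches, between Ictero_gracilis and Glypto_nigra; p = 4/20 = 0.200.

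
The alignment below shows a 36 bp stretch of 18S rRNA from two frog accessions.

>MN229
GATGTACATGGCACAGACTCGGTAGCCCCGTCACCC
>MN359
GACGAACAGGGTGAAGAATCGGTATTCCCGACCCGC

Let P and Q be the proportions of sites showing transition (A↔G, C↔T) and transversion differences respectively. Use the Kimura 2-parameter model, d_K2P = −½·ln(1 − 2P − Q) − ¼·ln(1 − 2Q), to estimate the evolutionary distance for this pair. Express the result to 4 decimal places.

Differing sites — 3:T/C (Ti); 5:T/A (Tv); 9:T/G (Tv); 12:C/T (Ti); 13:A/G (Ti); 14:C/A (Tv); 18:C/A (Tv); 25:G/T (Tv); 26:C/T (Ti); 31:T/A (Tv); 33:A/C (Tv); 35:C/G (Tv).
Of the 12 differences, 4 transitions and 8 transversions over 36 sites: P = 4/36 = 0.111111, Q = 8/36 = 0.222222.
d = −0.5·ln(0.555556) − 0.25·ln(0.555556) = −0.5·(-0.587786) − 0.25·(-0.587786) = 0.4408.

0.4408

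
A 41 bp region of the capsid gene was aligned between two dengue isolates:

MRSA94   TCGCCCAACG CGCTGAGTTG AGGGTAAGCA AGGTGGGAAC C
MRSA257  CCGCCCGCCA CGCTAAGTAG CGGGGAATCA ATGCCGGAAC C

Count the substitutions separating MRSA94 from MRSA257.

12

The sequences differ at positions 1 (T/C), 7 (A/G), 8 (A/C), 10 (G/A), 15 (G/A), 19 (T/A), 21 (A/C), 25 (T/G), 28 (G/T), 32 (G/T), 34 (T/C), 35 (G/C).
That gives 12 mismatches out of 41 aligned sites, so the Hamming distance is 12.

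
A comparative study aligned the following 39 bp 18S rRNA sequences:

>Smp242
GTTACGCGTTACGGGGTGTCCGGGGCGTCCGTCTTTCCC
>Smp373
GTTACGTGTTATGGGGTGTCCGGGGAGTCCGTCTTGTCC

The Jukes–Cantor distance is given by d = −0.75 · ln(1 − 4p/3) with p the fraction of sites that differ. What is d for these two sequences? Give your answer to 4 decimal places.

0.1406

Mismatches occur at site 7 (C→T), site 12 (C→T), site 26 (C→A), site 36 (T→G), site 37 (C→T).
p = 5/39 = 0.128205.
d = −0.75 · ln(1 − (4/3)·0.128205) = −0.75 · ln(0.829060) = −0.75 · (-0.187463) = 0.1406.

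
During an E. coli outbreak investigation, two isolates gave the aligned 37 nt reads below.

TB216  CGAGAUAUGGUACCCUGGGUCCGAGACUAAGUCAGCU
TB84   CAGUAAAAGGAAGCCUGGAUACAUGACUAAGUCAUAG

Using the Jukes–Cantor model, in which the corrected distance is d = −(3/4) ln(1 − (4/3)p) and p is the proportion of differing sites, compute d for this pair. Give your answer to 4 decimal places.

0.5266

Mismatches occur at site 2 (G→A), site 3 (A→G), site 4 (G→U), site 6 (U→A), site 8 (U→A), site 11 (U→A), site 13 (C→G), site 19 (G→A), site 21 (C→A), site 23 (G→A), site 24 (A→U), site 35 (G→U), site 36 (C→A), site 37 (U→G).
p = 14/37 = 0.378378.
d = −0.75 · ln(1 − (4/3)·0.378378) = −0.75 · ln(0.495496) = −0.75 · (-0.702196) = 0.5266.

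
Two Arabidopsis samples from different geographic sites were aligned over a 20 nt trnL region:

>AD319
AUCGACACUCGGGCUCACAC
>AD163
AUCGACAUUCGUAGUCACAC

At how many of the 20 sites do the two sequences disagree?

The sequences differ at positions 8 (C/U), 12 (G/U), 13 (G/A), 14 (C/G).
That gives 4 mismatches out of 20 aligned sites, so the Hamming distance is 4.

4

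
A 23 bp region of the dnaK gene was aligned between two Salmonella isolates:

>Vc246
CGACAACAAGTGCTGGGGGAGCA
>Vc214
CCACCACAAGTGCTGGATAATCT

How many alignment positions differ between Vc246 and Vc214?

Mismatches occur at site 2 (G↔C), site 5 (A↔C), site 17 (G↔A), site 18 (G↔T), site 19 (G↔A), site 21 (G↔T), site 23 (A↔T).
That gives 7 mismatches out of 23 aligned sites, so the Hamming distance is 7.

7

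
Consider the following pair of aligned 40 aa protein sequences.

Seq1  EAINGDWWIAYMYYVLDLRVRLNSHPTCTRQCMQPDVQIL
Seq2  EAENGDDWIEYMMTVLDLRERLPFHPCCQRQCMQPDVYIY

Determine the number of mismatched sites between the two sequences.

Mismatches occur at site 3 (I/E), site 7 (W/D), site 10 (A/E), site 13 (Y/M), site 14 (Y/T), site 20 (V/E), site 23 (N/P), site 24 (S/F), site 27 (T/C), site 29 (T/Q), site 38 (Q/Y), site 40 (L/Y).
That gives 12 mismatches out of 40 aligned sites, so the Hamming distance is 12.

12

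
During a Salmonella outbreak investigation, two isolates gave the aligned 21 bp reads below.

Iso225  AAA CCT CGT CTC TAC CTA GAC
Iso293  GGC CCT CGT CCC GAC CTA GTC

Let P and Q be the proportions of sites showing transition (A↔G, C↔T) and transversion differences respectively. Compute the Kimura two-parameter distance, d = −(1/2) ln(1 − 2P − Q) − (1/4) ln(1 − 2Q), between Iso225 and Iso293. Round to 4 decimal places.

0.3639

Mismatches occur at site 1 (A→G, transition), site 2 (A→G, transition), site 3 (A→C, transversion), site 11 (T→C, transition), site 13 (T→G, transversion), site 20 (A→T, transversion).
Of the 6 differences, 3 transitions and 3 transversions over 21 sites: P = 3/21 = 0.142857, Q = 3/21 = 0.142857.
d = −0.5·ln(0.571429) − 0.25·ln(0.714286) = −0.5·(-0.559615) − 0.25·(-0.336472) = 0.3639.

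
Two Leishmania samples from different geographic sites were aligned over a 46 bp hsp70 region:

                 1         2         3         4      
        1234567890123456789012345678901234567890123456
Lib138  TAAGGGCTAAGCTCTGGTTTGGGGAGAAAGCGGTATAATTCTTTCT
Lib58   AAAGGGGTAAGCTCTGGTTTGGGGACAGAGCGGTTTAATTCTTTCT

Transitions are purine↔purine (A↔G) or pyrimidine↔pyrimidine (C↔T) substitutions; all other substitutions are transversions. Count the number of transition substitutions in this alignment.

The sequences differ at positions 1 (T/A, transversion), 7 (C/G, transversion), 26 (G/C, transversion), 28 (A/G, transition), 35 (A/T, transversion).
Of the 5 differences, 1 transition and 4 transversions, so the answer is 1.

1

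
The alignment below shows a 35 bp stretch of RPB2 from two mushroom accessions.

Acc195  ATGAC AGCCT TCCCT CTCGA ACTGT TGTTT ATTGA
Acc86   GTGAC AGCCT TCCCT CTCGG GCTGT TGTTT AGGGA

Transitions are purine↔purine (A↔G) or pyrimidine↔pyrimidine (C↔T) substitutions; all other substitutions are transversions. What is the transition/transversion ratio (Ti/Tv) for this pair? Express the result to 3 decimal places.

1.500

The sequences differ at positions 1 (A/G, transition), 20 (A/G, transition), 21 (A/G, transition), 32 (T/G, transversion), 33 (T/G, transversion).
Of the 5 differences, 3 transitions and 2 transversions, so Ti/Tv = 3/2 = 1.500.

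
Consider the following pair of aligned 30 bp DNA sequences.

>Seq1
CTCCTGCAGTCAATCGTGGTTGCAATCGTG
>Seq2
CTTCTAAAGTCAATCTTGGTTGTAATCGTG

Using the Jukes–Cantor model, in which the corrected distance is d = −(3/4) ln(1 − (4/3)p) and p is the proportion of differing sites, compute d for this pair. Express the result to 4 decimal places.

Differing sites — 3:C/T; 6:G/A; 7:C/A; 16:G/T; 23:C/T.
p = 5/30 = 0.166667.
d = −0.75 · ln(1 − (4/3)·0.166667) = −0.75 · ln(0.777777) = −0.75 · (-0.251315) = 0.1885.

0.1885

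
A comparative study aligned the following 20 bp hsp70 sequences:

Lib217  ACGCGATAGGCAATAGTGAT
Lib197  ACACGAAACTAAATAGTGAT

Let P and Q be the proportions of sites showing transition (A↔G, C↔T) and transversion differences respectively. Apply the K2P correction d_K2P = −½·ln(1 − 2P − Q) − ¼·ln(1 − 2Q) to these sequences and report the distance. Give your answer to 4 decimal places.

0.3060

Mismatches occur at site 3 (G→A, transition), site 7 (T→A, transversion), site 9 (G→C, transversion), site 10 (G→T, transversion), site 11 (C→A, transversion).
Of the 5 differences, 1 transition and 4 transversions over 20 sites: P = 1/20 = 0.050000, Q = 4/20 = 0.200000.
d = −0.5·ln(0.700000) − 0.25·ln(0.600000) = −0.5·(-0.356675) − 0.25·(-0.510826) = 0.3060.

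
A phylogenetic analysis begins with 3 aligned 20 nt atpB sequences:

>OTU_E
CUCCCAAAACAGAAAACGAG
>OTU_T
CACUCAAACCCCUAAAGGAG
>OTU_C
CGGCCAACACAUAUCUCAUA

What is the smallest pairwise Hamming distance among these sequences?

Pairwise Hamming distances:
  OTU_E vs OTU_T: 7
  OTU_E vs OTU_C: 10
  OTU_T vs OTU_C: 15
The smallest is 7, between OTU_E and OTU_T.

7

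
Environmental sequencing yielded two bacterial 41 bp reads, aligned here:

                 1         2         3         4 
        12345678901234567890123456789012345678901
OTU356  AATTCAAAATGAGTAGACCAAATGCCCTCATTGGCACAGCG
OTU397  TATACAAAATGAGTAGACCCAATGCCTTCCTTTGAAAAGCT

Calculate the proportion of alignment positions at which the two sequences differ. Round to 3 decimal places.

The sequences differ at positions 1 (A/T), 4 (T/A), 20 (A/C), 27 (C/T), 30 (A/C), 33 (G/T), 35 (C/A), 37 (C/A), 41 (G/T).
There are 9 differences over 41 sites, so p = 9/41 = 0.220.

0.220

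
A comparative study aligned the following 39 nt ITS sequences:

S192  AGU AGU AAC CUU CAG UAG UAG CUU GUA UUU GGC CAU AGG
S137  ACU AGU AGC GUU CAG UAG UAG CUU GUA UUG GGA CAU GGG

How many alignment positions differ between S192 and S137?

The sequences differ at positions 2 (G/C), 8 (A/G), 10 (C/G), 30 (U/G), 33 (C/A), 37 (A/G).
That gives 6 mismatches out of 39 aligned sites, so the Hamming distance is 6.

6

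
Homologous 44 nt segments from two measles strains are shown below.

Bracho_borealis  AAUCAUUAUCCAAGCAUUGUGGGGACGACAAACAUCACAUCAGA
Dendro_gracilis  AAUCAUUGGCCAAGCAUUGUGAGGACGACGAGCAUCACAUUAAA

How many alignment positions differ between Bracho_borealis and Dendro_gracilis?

Mismatches occur at site 8 (A↔G), site 9 (U↔G), site 22 (G↔A), site 30 (A↔G), site 32 (A↔G), site 41 (C↔U), site 43 (G↔A).
That gives 7 mismatches out of 44 aligned sites, so the Hamming distance is 7.

7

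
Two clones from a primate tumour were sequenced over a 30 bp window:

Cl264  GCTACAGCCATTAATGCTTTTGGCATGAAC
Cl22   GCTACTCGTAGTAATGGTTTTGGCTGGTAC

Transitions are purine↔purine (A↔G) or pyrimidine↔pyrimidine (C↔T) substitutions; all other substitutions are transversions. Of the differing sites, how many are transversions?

8

Differing sites — 6:A/T (Tv); 7:G/C (Tv); 8:C/G (Tv); 9:C/T (Ti); 11:T/G (Tv); 17:C/G (Tv); 25:A/T (Tv); 26:T/G (Tv); 28:A/T (Tv).
Of the 9 differences, 1 transition and 8 transversions, so the answer is 8.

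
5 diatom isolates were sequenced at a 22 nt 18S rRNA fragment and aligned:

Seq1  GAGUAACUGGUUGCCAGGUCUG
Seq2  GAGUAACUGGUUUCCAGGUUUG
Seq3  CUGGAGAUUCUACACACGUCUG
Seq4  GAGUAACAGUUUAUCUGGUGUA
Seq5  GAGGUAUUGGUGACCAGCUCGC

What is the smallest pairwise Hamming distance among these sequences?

2

Pairwise Hamming distances:
  Seq1 vs Seq2: 2
  Seq1 vs Seq3: 11
  Seq1 vs Seq4: 7
  Seq1 vs Seq5: 8
  Seq2 vs Seq3: 12
  Seq2 vs Seq4: 7
  Seq2 vs Seq5: 9
  Seq3 vs Seq4: 15
  Seq3 vs Seq5: 14
  Seq4 vs Seq5: 12
The smallest is 2, between Seq1 and Seq2.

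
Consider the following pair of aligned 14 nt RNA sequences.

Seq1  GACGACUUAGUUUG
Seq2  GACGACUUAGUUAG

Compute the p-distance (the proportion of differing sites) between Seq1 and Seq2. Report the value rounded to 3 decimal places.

0.071

A single mismatch occurs at site 13 (U↔A).
There are 1 differences over 14 sites, so p = 1/14 = 0.071.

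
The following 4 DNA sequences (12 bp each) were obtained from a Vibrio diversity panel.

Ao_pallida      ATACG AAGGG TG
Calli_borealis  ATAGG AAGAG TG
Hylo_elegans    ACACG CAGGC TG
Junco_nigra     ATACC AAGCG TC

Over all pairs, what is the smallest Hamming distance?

Pairwise Hamming distances:
  Ao_pallida vs Calli_borealis: 2
  Ao_pallida vs Hylo_elegans: 3
  Ao_pallida vs Junco_nigra: 3
  Calli_borealis vs Hylo_elegans: 5
  Calli_borealis vs Junco_nigra: 4
  Hylo_elegans vs Junco_nigra: 6
The smallest is 2, between Ao_pallida and Calli_borealis.

2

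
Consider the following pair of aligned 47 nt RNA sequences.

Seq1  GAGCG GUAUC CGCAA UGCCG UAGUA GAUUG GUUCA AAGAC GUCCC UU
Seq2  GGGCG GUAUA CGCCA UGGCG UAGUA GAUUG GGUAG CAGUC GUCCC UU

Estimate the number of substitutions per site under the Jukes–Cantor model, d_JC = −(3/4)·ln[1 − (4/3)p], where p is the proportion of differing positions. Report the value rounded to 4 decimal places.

Differing sites — 2:A/G; 10:C/A; 14:A/C; 18:C/G; 32:U/G; 34:C/A; 35:A/G; 36:A/C; 39:A/U.
p = 9/47 = 0.191489.
d = −0.75 · ln(1 − (4/3)·0.191489) = −0.75 · ln(0.744681) = −0.75 · (-0.294799) = 0.2211.

0.2211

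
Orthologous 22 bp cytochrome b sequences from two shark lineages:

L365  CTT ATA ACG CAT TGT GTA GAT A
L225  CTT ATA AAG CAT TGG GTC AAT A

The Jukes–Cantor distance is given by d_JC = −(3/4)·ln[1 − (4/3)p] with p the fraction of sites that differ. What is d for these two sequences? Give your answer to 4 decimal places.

0.2082

The sequences differ at positions 8 (C/A), 15 (T/G), 18 (A/C), 19 (G/A).
p = 4/22 = 0.181818.
d = −0.75 · ln(1 − (4/3)·0.181818) = −0.75 · ln(0.757576) = −0.75 · (-0.277631) = 0.2082.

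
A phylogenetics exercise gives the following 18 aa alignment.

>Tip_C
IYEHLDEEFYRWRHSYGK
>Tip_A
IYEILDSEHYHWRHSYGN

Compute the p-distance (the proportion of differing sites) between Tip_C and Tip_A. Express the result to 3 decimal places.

The sequences differ at positions 4 (H/I), 7 (E/S), 9 (F/H), 11 (R/H), 18 (K/N).
There are 5 differences over 18 sites, so p = 5/18 = 0.278.

0.278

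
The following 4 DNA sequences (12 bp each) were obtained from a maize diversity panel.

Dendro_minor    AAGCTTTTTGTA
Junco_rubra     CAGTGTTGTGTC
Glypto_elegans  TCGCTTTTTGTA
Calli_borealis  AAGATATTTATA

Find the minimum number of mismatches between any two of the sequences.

Pairwise Hamming distances:
  Dendro_minor vs Junco_rubra: 5
  Dendro_minor vs Glypto_elegans: 2
  Dendro_minor vs Calli_borealis: 3
  Junco_rubra vs Glypto_elegans: 6
  Junco_rubra vs Calli_borealis: 7
  Glypto_elegans vs Calli_borealis: 5
The smallest is 2, between Dendro_minor and Glypto_elegans.

2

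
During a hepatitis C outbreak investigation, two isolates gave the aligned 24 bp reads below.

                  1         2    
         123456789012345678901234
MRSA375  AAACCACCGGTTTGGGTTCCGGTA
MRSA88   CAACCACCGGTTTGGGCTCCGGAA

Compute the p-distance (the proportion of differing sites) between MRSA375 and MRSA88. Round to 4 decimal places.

Differing sites — 1:A/C; 17:T/C; 23:T/A.
There are 3 differences over 24 sites, so p = 3/24 = 0.1250.

0.1250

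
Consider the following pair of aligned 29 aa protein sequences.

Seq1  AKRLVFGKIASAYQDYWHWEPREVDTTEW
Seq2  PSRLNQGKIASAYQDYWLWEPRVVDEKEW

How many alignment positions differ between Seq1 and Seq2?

Mismatches occur at site 1 (A→P), site 2 (K→S), site 5 (V→N), site 6 (F→Q), site 18 (H→L), site 23 (E→V), site 26 (T→E), site 27 (T→K).
That gives 8 mismatches out of 29 aligned sites, so the Hamming distance is 8.

8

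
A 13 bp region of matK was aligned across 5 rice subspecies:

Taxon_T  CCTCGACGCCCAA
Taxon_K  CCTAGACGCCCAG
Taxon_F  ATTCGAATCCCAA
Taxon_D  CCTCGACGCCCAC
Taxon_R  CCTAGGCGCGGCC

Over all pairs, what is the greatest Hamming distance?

10

Pairwise Hamming distances:
  Taxon_T vs Taxon_K: 2
  Taxon_T vs Taxon_F: 4
  Taxon_T vs Taxon_D: 1
  Taxon_T vs Taxon_R: 6
  Taxon_K vs Taxon_F: 6
  Taxon_K vs Taxon_D: 2
  Taxon_K vs Taxon_R: 5
  Taxon_F vs Taxon_D: 5
  Taxon_F vs Taxon_R: 10
  Taxon_D vs Taxon_R: 5
The largest is 10, between Taxon_F and Taxon_R.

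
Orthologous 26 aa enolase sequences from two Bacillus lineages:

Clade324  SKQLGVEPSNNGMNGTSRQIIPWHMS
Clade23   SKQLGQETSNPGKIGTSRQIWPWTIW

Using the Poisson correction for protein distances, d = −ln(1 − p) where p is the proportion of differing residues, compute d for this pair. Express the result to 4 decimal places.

0.4249

Differing sites — 6:V/Q; 8:P/T; 11:N/P; 13:M/K; 14:N/I; 21:I/W; 24:H/T; 25:M/I; 26:S/W.
p = 9/26 = 0.346154.
d = −ln(1 − 0.346154) = −ln(0.653846) = 0.4249.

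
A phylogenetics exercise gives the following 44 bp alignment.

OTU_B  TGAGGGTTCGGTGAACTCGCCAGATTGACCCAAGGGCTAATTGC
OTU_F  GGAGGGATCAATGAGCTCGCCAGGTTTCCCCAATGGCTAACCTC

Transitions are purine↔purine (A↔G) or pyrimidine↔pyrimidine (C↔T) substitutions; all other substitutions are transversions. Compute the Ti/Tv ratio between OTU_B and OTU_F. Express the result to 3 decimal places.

The sequences differ at positions 1 (T/G, transversion), 7 (T/A, transversion), 10 (G/A, transition), 11 (G/A, transition), 15 (A/G, transition), 24 (A/G, transition), 27 (G/T, transversion), 28 (A/C, transversion), 34 (G/T, transversion), 41 (T/C, transition), 42 (T/C, transition), 43 (G/T, transversion).
Of the 12 differences, 6 transitions and 6 transversions, so Ti/Tv = 6/6 = 1.000.

1.000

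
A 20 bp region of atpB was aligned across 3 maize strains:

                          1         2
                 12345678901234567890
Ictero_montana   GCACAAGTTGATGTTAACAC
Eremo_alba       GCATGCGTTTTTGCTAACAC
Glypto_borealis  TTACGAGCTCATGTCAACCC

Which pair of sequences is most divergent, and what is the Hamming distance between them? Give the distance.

10

Pairwise Hamming distances:
  Ictero_montana vs Eremo_alba: 6
  Ictero_montana vs Glypto_borealis: 7
  Eremo_alba vs Glypto_borealis: 10
The largest is 10, between Eremo_alba and Glypto_borealis.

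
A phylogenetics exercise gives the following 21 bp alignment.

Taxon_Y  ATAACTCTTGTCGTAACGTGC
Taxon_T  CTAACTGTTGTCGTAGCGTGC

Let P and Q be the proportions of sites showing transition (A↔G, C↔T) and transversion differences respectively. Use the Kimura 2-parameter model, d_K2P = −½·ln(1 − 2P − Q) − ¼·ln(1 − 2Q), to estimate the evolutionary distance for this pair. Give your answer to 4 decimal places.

0.1585

The sequences differ at positions 1 (A/C, transversion), 7 (C/G, transversion), 16 (A/G, transition).
Of the 3 differences, 1 transition and 2 transversions over 21 sites: P = 1/21 = 0.047619, Q = 2/21 = 0.095238.
d = −0.5·ln(0.809524) − 0.25·ln(0.809524) = −0.5·(-0.211309) − 0.25·(-0.211309) = 0.1585.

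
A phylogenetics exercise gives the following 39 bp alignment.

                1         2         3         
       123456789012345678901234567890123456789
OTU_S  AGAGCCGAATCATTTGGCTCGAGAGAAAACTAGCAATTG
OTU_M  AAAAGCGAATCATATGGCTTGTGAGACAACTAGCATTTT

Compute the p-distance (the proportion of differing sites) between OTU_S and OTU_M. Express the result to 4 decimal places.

Differing sites — 2:G/A; 4:G/A; 5:C/G; 14:T/A; 20:C/T; 22:A/T; 27:A/C; 36:A/T; 39:G/T.
There are 9 differences over 39 sites, so p = 9/39 = 0.2308.

0.2308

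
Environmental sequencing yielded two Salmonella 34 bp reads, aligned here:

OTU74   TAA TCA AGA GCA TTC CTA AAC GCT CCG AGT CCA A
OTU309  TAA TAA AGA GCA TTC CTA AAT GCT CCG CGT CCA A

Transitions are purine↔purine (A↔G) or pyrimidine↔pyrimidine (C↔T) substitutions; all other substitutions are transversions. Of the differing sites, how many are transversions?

2

Differing sites — 5:C/A (Tv); 21:C/T (Ti); 28:A/C (Tv).
Of the 3 differences, 1 transition and 2 transversions, so the answer is 2.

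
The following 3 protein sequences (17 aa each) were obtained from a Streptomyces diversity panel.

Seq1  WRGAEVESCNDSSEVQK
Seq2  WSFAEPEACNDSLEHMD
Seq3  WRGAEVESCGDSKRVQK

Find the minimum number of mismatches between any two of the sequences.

3

Pairwise Hamming distances:
  Seq1 vs Seq2: 8
  Seq1 vs Seq3: 3
  Seq2 vs Seq3: 10
The smallest is 3, between Seq1 and Seq3.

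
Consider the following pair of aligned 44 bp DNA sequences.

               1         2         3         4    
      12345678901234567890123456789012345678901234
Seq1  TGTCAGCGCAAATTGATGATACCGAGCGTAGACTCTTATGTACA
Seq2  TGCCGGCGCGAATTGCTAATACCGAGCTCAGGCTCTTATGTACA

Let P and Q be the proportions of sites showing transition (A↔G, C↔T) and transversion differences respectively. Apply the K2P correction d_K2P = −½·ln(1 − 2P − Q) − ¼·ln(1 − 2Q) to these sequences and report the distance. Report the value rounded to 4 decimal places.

The sequences differ at positions 3 (T/C, transition), 5 (A/G, transition), 10 (A/G, transition), 16 (A/C, transversion), 18 (G/A, transition), 28 (G/T, transversion), 29 (T/C, transition), 32 (A/G, transition).
Of the 8 differences, 6 transitions and 2 transversions over 44 sites: P = 6/44 = 0.136364, Q = 2/44 = 0.045455.
d = −0.5·ln(0.681817) − 0.25·ln(0.909090) = −0.5·(-0.382994) − 0.25·(-0.095311) = 0.2153.

0.2153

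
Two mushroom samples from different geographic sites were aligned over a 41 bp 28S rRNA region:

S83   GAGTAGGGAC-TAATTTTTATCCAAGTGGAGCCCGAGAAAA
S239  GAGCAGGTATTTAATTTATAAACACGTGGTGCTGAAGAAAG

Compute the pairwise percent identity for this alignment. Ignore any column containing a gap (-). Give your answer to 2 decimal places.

70.00%

Excluding the 1 gap column leaves 40 comparable sites.
Differing sites — 4:T/C; 8:G/T; 10:C/T; 18:T/A; 21:T/A; 22:C/A; 25:A/C; 30:A/T; 33:C/T; 34:C/G; 35:G/A; 41:A/G.
28 of the 40 comparable sites match, so the percent identity is 28/40 × 100 = 70.00%.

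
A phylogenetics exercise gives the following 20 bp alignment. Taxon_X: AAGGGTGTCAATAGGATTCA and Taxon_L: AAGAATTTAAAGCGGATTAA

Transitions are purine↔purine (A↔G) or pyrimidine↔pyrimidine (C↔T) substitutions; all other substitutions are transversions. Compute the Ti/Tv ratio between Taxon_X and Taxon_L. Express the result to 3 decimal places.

The sequences differ at positions 4 (G/A, transition), 5 (G/A, transition), 7 (G/T, transversion), 9 (C/A, transversion), 12 (T/G, transversion), 13 (A/C, transversion), 19 (C/A, transversion).
Of the 7 differences, 2 transitions and 5 transversions, so Ti/Tv = 2/5 = 0.400.

0.400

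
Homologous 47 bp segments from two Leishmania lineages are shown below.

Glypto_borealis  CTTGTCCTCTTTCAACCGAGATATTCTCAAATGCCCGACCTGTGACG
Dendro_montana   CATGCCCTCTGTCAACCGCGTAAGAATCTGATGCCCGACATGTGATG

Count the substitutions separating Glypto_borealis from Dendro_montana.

Mismatches occur at site 2 (T↔A), site 5 (T↔C), site 11 (T↔G), site 19 (A↔C), site 21 (A↔T), site 22 (T↔A), site 24 (T↔G), site 25 (T↔A), site 26 (C↔A), site 29 (A↔T), site 30 (A↔G), site 40 (C↔A), site 46 (C↔T).
That gives 13 mismatches out of 47 aligned sites, so the Hamming distance is 13.

13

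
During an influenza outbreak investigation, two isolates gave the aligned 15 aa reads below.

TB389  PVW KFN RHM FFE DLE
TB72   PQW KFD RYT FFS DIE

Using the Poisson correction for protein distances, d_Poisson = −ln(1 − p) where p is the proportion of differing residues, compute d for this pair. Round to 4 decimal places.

0.5108

Differing sites — 2:V/Q; 6:N/D; 8:H/Y; 9:M/T; 12:E/S; 14:L/I.
p = 6/15 = 0.400000.
d = −ln(1 − 0.400000) = −ln(0.600000) = 0.5108.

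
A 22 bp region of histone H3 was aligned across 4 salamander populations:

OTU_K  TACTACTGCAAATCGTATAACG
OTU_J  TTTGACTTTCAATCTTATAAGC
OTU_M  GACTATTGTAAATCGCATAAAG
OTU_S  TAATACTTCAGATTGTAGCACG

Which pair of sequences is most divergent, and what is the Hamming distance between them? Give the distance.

Pairwise Hamming distances:
  OTU_K vs OTU_J: 9
  OTU_K vs OTU_M: 5
  OTU_K vs OTU_S: 6
  OTU_J vs OTU_M: 11
  OTU_J vs OTU_S: 12
  OTU_M vs OTU_S: 11
The largest is 12, between OTU_J and OTU_S.

12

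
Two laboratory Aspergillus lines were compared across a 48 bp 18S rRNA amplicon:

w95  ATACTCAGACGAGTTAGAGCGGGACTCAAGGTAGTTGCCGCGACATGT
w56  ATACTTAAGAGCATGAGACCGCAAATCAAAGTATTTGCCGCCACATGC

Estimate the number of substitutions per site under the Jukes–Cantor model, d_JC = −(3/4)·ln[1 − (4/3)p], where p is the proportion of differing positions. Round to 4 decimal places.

Differing sites — 6:C/T; 8:G/A; 9:A/G; 10:C/A; 12:A/C; 13:G/A; 15:T/G; 19:G/C; 22:G/C; 23:G/A; 25:C/A; 30:G/A; 34:G/T; 42:G/C; 48:T/C.
p = 15/48 = 0.312500.
d = −0.75 · ln(1 − (4/3)·0.312500) = −0.75 · ln(0.583333) = −0.75 · (-0.538997) = 0.4042.

0.4042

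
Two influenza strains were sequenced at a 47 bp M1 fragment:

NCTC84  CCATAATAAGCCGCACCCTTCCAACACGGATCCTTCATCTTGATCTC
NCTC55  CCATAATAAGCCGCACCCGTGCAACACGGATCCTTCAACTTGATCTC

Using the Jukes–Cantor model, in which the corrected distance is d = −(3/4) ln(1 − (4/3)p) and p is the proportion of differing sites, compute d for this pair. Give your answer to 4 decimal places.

0.0667

Mismatches occur at site 19 (T↔G), site 21 (C↔G), site 38 (T↔A).
p = 3/47 = 0.063830.
d = −0.75 · ln(1 − (4/3)·0.063830) = −0.75 · ln(0.914893) = −0.75 · (-0.088948) = 0.0667.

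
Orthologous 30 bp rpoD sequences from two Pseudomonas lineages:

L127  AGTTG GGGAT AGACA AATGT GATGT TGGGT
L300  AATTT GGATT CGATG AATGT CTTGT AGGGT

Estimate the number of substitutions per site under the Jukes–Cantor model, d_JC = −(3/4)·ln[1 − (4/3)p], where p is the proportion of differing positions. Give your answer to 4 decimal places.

0.4408

Mismatches occur at site 2 (G→A), site 5 (G→T), site 8 (G→A), site 9 (A→T), site 11 (A→C), site 14 (C→T), site 15 (A→G), site 21 (G→C), site 22 (A→T), site 26 (T→A).
p = 10/30 = 0.333333.
d = −0.75 · ln(1 − (4/3)·0.333333) = −0.75 · ln(0.555556) = −0.75 · (-0.587786) = 0.4408.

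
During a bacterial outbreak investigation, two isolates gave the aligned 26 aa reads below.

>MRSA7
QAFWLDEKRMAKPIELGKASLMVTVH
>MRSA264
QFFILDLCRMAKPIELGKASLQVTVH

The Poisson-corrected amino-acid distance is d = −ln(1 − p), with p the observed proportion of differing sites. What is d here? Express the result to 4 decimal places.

0.2136

The sequences differ at positions 2 (A/F), 4 (W/I), 7 (E/L), 8 (K/C), 22 (M/Q).
p = 5/26 = 0.192308.
d = −ln(1 − 0.192308) = −ln(0.807692) = 0.2136.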